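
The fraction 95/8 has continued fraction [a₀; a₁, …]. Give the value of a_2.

7

Run the Euclidean algorithm, recording each quotient:
⌊95/8⌋ = 11, remainder 7
⌊8/7⌋ = 1, remainder 1
⌊7/1⌋ = 7, remainder 0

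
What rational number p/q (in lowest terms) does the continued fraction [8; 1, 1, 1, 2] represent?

a_0 = 8: 8/1
a_1 = 1: 9/1
a_2 = 1: 17/2
a_3 = 1: 26/3
a_4 = 2: 69/8

69/8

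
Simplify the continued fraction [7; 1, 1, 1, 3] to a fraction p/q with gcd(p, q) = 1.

84/11

Start with 3.
1 + 1/(3/1) = 1 + 1/3 = 4/3
1 + 1/(4/3) = 1 + 3/4 = 7/4
1 + 1/(7/4) = 1 + 4/7 = 11/7
7 + 1/(11/7) = 7 + 7/11 = 84/11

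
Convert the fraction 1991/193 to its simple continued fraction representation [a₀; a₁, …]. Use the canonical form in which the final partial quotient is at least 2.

1991 = 10·193 + 61, so a_0 = 10
193 = 3·61 + 10, so a_1 = 3
61 = 6·10 + 1, so a_2 = 6
10 = 10·1 + 0, so a_3 = 10

[10; 3, 6, 10]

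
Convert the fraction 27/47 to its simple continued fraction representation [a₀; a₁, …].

27 = 0·47 + 27, so a_0 = 0
47 = 1·27 + 20, so a_1 = 1
27 = 1·20 + 7, so a_2 = 1
20 = 2·7 + 6, so a_3 = 2
7 = 1·6 + 1, so a_4 = 1
6 = 6·1 + 0, so a_5 = 6

[0; 1, 1, 2, 1, 6]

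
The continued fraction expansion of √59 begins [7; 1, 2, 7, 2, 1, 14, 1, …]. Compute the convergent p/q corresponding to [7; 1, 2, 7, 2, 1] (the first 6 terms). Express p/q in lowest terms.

530/69

a_0 = 7: 7/1
a_1 = 1: 8/1
a_2 = 2: 23/3
a_3 = 7: 169/22
a_4 = 2: 361/47
a_5 = 1: 530/69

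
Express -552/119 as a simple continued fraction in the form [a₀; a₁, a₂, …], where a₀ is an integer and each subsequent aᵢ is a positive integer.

[-5; 2, 1, 3, 3, 3]

-552 ÷ 119 → quotient -5, remainder 43
119 ÷ 43 → quotient 2, remainder 33
43 ÷ 33 → quotient 1, remainder 10
33 ÷ 10 → quotient 3, remainder 3
10 ÷ 3 → quotient 3, remainder 1
3 ÷ 1 → quotient 3, remainder 0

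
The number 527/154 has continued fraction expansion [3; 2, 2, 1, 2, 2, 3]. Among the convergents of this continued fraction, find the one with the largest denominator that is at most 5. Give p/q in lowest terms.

17/5

List convergents until the denominator exceeds the bound:
a_0 = 3: 3/1  (≤ bound)
a_1 = 2: 7/2  (≤ bound)
a_2 = 2: 17/5  (≤ bound)
a_3 = 1: 24/7  (> 5, stop)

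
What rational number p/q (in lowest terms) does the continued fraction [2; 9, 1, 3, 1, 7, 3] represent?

2512/1195

Start with 3.
7 + 1/(3/1) = 7 + 1/3 = 22/3
1 + 1/(22/3) = 1 + 3/22 = 25/22
3 + 1/(25/22) = 3 + 22/25 = 97/25
1 + 1/(97/25) = 1 + 25/97 = 122/97
9 + 1/(122/97) = 9 + 97/122 = 1195/122
2 + 1/(1195/122) = 2 + 122/1195 = 2512/1195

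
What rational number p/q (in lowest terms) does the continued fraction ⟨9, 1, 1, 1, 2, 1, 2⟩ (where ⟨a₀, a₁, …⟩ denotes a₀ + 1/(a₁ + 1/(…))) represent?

a_0 = 9: 9/1
a_1 = 1: 10/1
a_2 = 1: 19/2
a_3 = 1: 29/3
a_4 = 2: 77/8
a_5 = 1: 106/11
a_6 = 2: 289/30

289/30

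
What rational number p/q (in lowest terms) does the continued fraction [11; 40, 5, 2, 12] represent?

60692/5505

Build up convergents one term at a time:
a_0 = 11: 11/1
a_1 = 40: 441/40
a_2 = 5: 2216/201
a_3 = 2: 4873/442
a_4 = 12: 60692/5505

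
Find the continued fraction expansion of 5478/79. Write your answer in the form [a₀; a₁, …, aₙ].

[69; 2, 1, 12, 2]

Run the Euclidean algorithm, recording each quotient:
5478 = 69·79 + 27, so a_0 = 69
79 = 2·27 + 25, so a_1 = 2
27 = 1·25 + 2, so a_2 = 1
25 = 12·2 + 1, so a_3 = 12
2 = 2·1 + 0, so a_4 = 2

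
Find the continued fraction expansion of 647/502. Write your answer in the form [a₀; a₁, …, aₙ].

⌊647/502⌋ = 1, remainder 145
⌊502/145⌋ = 3, remainder 67
⌊145/67⌋ = 2, remainder 11
⌊67/11⌋ = 6, remainder 1
⌊11/1⌋ = 11, remainder 0

[1; 3, 2, 6, 11]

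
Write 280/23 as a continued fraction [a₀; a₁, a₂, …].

[12; 5, 1, 3]

280 ÷ 23 → quotient 12, remainder 4
23 ÷ 4 → quotient 5, remainder 3
4 ÷ 3 → quotient 1, remainder 1
3 ÷ 1 → quotient 3, remainder 0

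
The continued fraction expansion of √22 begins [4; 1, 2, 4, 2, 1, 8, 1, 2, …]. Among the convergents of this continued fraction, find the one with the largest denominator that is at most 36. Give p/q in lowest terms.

136/29

List convergents until the denominator exceeds the bound:
a_0 = 4: 4/1  (≤ bound)
a_1 = 1: 5/1  (≤ bound)
a_2 = 2: 14/3  (≤ bound)
a_3 = 4: 61/13  (≤ bound)
a_4 = 2: 136/29  (≤ bound)
a_5 = 1: 197/42  (> 36, stop)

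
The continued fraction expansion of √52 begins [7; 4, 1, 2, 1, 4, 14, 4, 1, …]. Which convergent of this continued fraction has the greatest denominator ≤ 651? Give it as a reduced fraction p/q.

649/90

List convergents until the denominator exceeds the bound:
a_0 = 7: 7/1  (≤ bound)
a_1 = 4: 29/4  (≤ bound)
a_2 = 1: 36/5  (≤ bound)
a_3 = 2: 101/14  (≤ bound)
a_4 = 1: 137/19  (≤ bound)
a_5 = 4: 649/90  (≤ bound)
a_6 = 14: 9223/1279  (> 651, stop)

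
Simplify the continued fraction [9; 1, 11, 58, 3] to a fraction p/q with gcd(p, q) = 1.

Starting at the tail and folding back:
Start with 3.
58 + 1/(3/1) = 58 + 1/3 = 175/3
11 + 1/(175/3) = 11 + 3/175 = 1928/175
1 + 1/(1928/175) = 1 + 175/1928 = 2103/1928
9 + 1/(2103/1928) = 9 + 1928/2103 = 20855/2103

20855/2103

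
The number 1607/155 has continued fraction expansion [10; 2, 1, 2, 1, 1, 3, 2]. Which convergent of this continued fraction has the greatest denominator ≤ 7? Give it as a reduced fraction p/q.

List convergents until the denominator exceeds the bound:
a_0 = 10: 10/1  (≤ bound)
a_1 = 2: 21/2  (≤ bound)
a_2 = 1: 31/3  (≤ bound)
a_3 = 2: 83/8  (> 7, stop)

31/3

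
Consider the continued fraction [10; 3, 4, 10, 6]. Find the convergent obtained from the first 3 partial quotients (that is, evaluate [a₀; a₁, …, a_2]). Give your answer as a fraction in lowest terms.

134/13

a_0 = 10: 10/1
a_1 = 3: 31/3
a_2 = 4: 134/13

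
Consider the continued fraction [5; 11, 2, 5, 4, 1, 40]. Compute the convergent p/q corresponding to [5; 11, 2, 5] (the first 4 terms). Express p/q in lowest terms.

Start with 5.
2 + 1/(5/1) = 2 + 1/5 = 11/5
11 + 1/(11/5) = 11 + 5/11 = 126/11
5 + 1/(126/11) = 5 + 11/126 = 641/126

641/126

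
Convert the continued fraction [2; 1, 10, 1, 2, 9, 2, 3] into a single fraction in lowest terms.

Start with 3.
2 + 1/(3/1) = 2 + 1/3 = 7/3
9 + 1/(7/3) = 9 + 3/7 = 66/7
2 + 1/(66/7) = 2 + 7/66 = 139/66
1 + 1/(139/66) = 1 + 66/139 = 205/139
10 + 1/(205/139) = 10 + 139/205 = 2189/205
1 + 1/(2189/205) = 1 + 205/2189 = 2394/2189
2 + 1/(2394/2189) = 2 + 2189/2394 = 6977/2394

6977/2394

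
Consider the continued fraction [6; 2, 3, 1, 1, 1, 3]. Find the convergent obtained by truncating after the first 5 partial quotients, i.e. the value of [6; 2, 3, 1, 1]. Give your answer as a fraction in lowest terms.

Start with 1.
1 + 1/(1/1) = 1 + 1/1 = 2/1
3 + 1/(2/1) = 3 + 1/2 = 7/2
2 + 1/(7/2) = 2 + 2/7 = 16/7
6 + 1/(16/7) = 6 + 7/16 = 103/16

103/16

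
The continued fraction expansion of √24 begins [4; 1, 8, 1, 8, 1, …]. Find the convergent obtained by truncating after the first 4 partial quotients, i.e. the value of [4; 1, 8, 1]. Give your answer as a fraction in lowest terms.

49/10

Start with 1.
8 + 1/(1/1) = 8 + 1/1 = 9/1
1 + 1/(9/1) = 1 + 1/9 = 10/9
4 + 1/(10/9) = 4 + 9/10 = 49/10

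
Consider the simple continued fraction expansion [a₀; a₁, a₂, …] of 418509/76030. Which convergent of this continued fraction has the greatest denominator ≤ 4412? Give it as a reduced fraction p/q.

2433/442

List convergents until the denominator exceeds the bound:
a_0 = 5: 5/1  (≤ bound)
a_1 = 1: 6/1  (≤ bound)
a_2 = 1: 11/2  (≤ bound)
a_3 = 54: 600/109  (≤ bound)
a_4 = 1: 611/111  (≤ bound)
a_5 = 3: 2433/442  (≤ bound)
a_6 = 14: 34673/6299  (> 4412, stop)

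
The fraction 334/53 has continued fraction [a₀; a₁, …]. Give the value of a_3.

334 ÷ 53 → quotient 6, remainder 16
53 ÷ 16 → quotient 3, remainder 5
16 ÷ 5 → quotient 3, remainder 1
5 ÷ 1 → quotient 5, remainder 0

5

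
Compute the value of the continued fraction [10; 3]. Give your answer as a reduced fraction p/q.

Work from the innermost term outward:
Start with 3.
10 + 1/(3/1) = 10 + 1/3 = 31/3

31/3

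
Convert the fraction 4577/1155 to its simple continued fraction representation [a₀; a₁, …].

4577 ÷ 1155 → quotient 3, remainder 1112
1155 ÷ 1112 → quotient 1, remainder 43
1112 ÷ 43 → quotient 25, remainder 37
43 ÷ 37 → quotient 1, remainder 6
37 ÷ 6 → quotient 6, remainder 1
6 ÷ 1 → quotient 6, remainder 0

[3; 1, 25, 1, 6, 6]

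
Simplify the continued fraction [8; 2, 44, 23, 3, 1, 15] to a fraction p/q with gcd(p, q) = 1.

1108611/130511

Collapse the nested fraction from the inside out:
Start with 15.
1 + 1/(15/1) = 1 + 1/15 = 16/15
3 + 1/(16/15) = 3 + 15/16 = 63/16
23 + 1/(63/16) = 23 + 16/63 = 1465/63
44 + 1/(1465/63) = 44 + 63/1465 = 64523/1465
2 + 1/(64523/1465) = 2 + 1465/64523 = 130511/64523
8 + 1/(130511/64523) = 8 + 64523/130511 = 1108611/130511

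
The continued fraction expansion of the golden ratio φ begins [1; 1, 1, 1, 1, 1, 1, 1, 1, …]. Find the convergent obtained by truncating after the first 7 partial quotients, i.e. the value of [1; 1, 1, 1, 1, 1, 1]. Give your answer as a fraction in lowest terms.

Start with 1.
1 + 1/(1/1) = 1 + 1/1 = 2/1
1 + 1/(2/1) = 1 + 1/2 = 3/2
1 + 1/(3/2) = 1 + 2/3 = 5/3
1 + 1/(5/3) = 1 + 3/5 = 8/5
1 + 1/(8/5) = 1 + 5/8 = 13/8
1 + 1/(13/8) = 1 + 8/13 = 21/13

21/13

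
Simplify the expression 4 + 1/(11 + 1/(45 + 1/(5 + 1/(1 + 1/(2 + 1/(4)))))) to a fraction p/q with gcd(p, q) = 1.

a_0 = 4: 4/1
a_1 = 11: 45/11
a_2 = 45: 2029/496
a_3 = 5: 10190/2491
a_4 = 1: 12219/2987
a_5 = 2: 34628/8465
a_6 = 4: 150731/36847

150731/36847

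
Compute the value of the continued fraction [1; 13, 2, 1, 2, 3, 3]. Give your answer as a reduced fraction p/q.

a_0 = 1: 1/1
a_1 = 13: 14/13
a_2 = 2: 29/27
a_3 = 1: 43/40
a_4 = 2: 115/107
a_5 = 3: 388/361
a_6 = 3: 1279/1190

1279/1190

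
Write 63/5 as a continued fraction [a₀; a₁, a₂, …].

Run the Euclidean algorithm, recording each quotient:
⌊63/5⌋ = 12, remainder 3
⌊5/3⌋ = 1, remainder 2
⌊3/2⌋ = 1, remainder 1
⌊2/1⌋ = 2, remainder 0

[12; 1, 1, 2]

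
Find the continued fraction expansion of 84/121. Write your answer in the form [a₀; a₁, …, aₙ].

84 = 0·121 + 84, so a_0 = 0
121 = 1·84 + 37, so a_1 = 1
84 = 2·37 + 10, so a_2 = 2
37 = 3·10 + 7, so a_3 = 3
10 = 1·7 + 3, so a_4 = 1
7 = 2·3 + 1, so a_5 = 2
3 = 3·1 + 0, so a_6 = 3

[0; 1, 2, 3, 1, 2, 3]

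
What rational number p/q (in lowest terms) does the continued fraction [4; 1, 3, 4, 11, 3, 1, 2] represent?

a_0 = 4: 4/1
a_1 = 1: 5/1
a_2 = 3: 19/4
a_3 = 4: 81/17
a_4 = 11: 910/191
a_5 = 3: 2811/590
a_6 = 1: 3721/781
a_7 = 2: 10253/2152

10253/2152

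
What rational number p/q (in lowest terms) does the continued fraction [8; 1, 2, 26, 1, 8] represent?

a_0 = 8: 8/1
a_1 = 1: 9/1
a_2 = 2: 26/3
a_3 = 26: 685/79
a_4 = 1: 711/82
a_5 = 8: 6373/735

6373/735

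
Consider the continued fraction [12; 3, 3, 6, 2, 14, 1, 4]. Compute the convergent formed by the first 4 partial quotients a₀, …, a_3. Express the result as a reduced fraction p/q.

a_0 = 12: 12/1
a_1 = 3: 37/3
a_2 = 3: 123/10
a_3 = 6: 775/63

775/63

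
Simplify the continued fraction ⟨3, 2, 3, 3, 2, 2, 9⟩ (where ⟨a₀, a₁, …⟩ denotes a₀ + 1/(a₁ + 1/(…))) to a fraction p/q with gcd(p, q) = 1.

4169/1214

a_0 = 3: 3/1
a_1 = 2: 7/2
a_2 = 3: 24/7
a_3 = 3: 79/23
a_4 = 2: 182/53
a_5 = 2: 443/129
a_6 = 9: 4169/1214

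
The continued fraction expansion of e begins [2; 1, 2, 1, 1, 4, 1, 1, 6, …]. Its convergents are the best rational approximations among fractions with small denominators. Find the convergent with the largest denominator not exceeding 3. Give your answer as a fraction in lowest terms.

8/3

a_0 = 2: 2/1  (≤ bound)
a_1 = 1: 3/1  (≤ bound)
a_2 = 2: 8/3  (≤ bound)
a_3 = 1: 11/4  (> 3, stop)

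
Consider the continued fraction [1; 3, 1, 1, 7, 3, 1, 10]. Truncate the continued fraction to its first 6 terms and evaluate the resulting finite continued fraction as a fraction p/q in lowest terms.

a_0 = 1: 1/1
a_1 = 3: 4/3
a_2 = 1: 5/4
a_3 = 1: 9/7
a_4 = 7: 68/53
a_5 = 3: 213/166

213/166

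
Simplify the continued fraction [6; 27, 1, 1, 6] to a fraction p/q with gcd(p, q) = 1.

a_0 = 6: 6/1
a_1 = 27: 163/27
a_2 = 1: 169/28
a_3 = 1: 332/55
a_4 = 6: 2161/358

2161/358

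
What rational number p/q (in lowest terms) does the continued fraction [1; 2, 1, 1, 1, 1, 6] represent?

Start with 6.
1 + 1/(6/1) = 1 + 1/6 = 7/6
1 + 1/(7/6) = 1 + 6/7 = 13/7
1 + 1/(13/7) = 1 + 7/13 = 20/13
1 + 1/(20/13) = 1 + 13/20 = 33/20
2 + 1/(33/20) = 2 + 20/33 = 86/33
1 + 1/(86/33) = 1 + 33/86 = 119/86

119/86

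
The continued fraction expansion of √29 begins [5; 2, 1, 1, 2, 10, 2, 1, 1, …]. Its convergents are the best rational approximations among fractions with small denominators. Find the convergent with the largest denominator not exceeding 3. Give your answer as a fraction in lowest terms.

16/3

a_0 = 5: 5/1  (≤ bound)
a_1 = 2: 11/2  (≤ bound)
a_2 = 1: 16/3  (≤ bound)
a_3 = 1: 27/5  (> 3, stop)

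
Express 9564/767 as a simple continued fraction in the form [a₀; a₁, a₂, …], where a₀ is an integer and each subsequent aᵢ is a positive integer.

Run the Euclidean algorithm, recording each quotient:
⌊9564/767⌋ = 12, remainder 360
⌊767/360⌋ = 2, remainder 47
⌊360/47⌋ = 7, remainder 31
⌊47/31⌋ = 1, remainder 16
⌊31/16⌋ = 1, remainder 15
⌊16/15⌋ = 1, remainder 1
⌊15/1⌋ = 15, remainder 0

[12; 2, 7, 1, 1, 1, 15]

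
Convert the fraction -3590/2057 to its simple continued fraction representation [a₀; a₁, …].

[-2; 3, 1, 12, 2, 3, 2, 2]

-3590 ÷ 2057 → quotient -2, remainder 524
2057 ÷ 524 → quotient 3, remainder 485
524 ÷ 485 → quotient 1, remainder 39
485 ÷ 39 → quotient 12, remainder 17
39 ÷ 17 → quotient 2, remainder 5
17 ÷ 5 → quotient 3, remainder 2
5 ÷ 2 → quotient 2, remainder 1
2 ÷ 1 → quotient 2, remainder 0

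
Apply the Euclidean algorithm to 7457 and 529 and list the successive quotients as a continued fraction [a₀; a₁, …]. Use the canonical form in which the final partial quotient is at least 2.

Apply division with remainder until the remainder is 0:
⌊7457/529⌋ = 14, remainder 51
⌊529/51⌋ = 10, remainder 19
⌊51/19⌋ = 2, remainder 13
⌊19/13⌋ = 1, remainder 6
⌊13/6⌋ = 2, remainder 1
⌊6/1⌋ = 6, remainder 0

[14; 10, 2, 1, 2, 6]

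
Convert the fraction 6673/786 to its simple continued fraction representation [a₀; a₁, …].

6673 = 8·786 + 385, so a_0 = 8
786 = 2·385 + 16, so a_1 = 2
385 = 24·16 + 1, so a_2 = 24
16 = 16·1 + 0, so a_3 = 16

[8; 2, 24, 16]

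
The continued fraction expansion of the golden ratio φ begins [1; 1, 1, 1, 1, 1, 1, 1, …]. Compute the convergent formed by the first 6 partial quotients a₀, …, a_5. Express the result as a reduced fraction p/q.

13/8

Start with 1.
1 + 1/(1/1) = 1 + 1/1 = 2/1
1 + 1/(2/1) = 1 + 1/2 = 3/2
1 + 1/(3/2) = 1 + 2/3 = 5/3
1 + 1/(5/3) = 1 + 3/5 = 8/5
1 + 1/(8/5) = 1 + 5/8 = 13/8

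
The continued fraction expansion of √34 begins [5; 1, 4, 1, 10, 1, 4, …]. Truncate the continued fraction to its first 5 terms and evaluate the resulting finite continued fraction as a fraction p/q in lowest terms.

379/65

a_0 = 5: 5/1
a_1 = 1: 6/1
a_2 = 4: 29/5
a_3 = 1: 35/6
a_4 = 10: 379/65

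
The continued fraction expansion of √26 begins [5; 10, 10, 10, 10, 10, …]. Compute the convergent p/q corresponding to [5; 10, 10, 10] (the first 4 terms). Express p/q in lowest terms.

a_0 = 5: 5/1
a_1 = 10: 51/10
a_2 = 10: 515/101
a_3 = 10: 5201/1020

5201/1020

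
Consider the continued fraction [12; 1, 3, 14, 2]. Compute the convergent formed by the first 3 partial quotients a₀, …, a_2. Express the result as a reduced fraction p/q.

51/4

Start with 3.
1 + 1/(3/1) = 1 + 1/3 = 4/3
12 + 1/(4/3) = 12 + 3/4 = 51/4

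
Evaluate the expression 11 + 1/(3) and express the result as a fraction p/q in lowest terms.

34/3

Start with 3.
11 + 1/(3/1) = 11 + 1/3 = 34/3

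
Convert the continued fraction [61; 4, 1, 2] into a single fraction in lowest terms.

857/14

Compute successive convergents:
a_0 = 61: 61/1
a_1 = 4: 245/4
a_2 = 1: 306/5
a_3 = 2: 857/14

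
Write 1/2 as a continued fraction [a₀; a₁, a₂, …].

[0; 2]

Apply division with remainder until the remainder is 0:
1 ÷ 2 → quotient 0, remainder 1
2 ÷ 1 → quotient 2, remainder 0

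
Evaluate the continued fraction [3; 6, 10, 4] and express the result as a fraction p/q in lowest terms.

a_0 = 3: 3/1
a_1 = 6: 19/6
a_2 = 10: 193/61
a_3 = 4: 791/250

791/250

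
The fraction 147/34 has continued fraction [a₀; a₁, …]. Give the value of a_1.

147 ÷ 34 → quotient 4, remainder 11
34 ÷ 11 → quotient 3, remainder 1

3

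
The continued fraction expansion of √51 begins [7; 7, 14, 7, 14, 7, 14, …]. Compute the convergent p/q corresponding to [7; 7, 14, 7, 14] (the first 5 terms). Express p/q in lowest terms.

Compute successive convergents:
a_0 = 7: 7/1
a_1 = 7: 50/7
a_2 = 14: 707/99
a_3 = 7: 4999/700
a_4 = 14: 70693/9899

70693/9899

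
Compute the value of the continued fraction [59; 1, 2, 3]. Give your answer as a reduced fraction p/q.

597/10

Start with 3.
2 + 1/(3/1) = 2 + 1/3 = 7/3
1 + 1/(7/3) = 1 + 3/7 = 10/7
59 + 1/(10/7) = 59 + 7/10 = 597/10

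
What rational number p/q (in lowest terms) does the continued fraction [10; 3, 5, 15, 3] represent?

Use the convergent recurrence hₖ = aₖ·hₖ₋₁ + hₖ₋₂ (and likewise for the denominators kₖ):
a_0 = 10: 10/1
a_1 = 3: 31/3
a_2 = 5: 165/16
a_3 = 15: 2506/243
a_4 = 3: 7683/745

7683/745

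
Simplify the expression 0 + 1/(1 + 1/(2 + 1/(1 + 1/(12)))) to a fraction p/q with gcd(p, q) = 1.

38/51

Use the convergent recurrence hₖ = aₖ·hₖ₋₁ + hₖ₋₂ (and likewise for the denominators kₖ):
a_0 = 0: 0/1
a_1 = 1: 1/1
a_2 = 2: 2/3
a_3 = 1: 3/4
a_4 = 12: 38/51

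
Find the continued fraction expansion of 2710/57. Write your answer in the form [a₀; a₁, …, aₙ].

Run the Euclidean algorithm, recording each quotient:
⌊2710/57⌋ = 47, remainder 31
⌊57/31⌋ = 1, remainder 26
⌊31/26⌋ = 1, remainder 5
⌊26/5⌋ = 5, remainder 1
⌊5/1⌋ = 5, remainder 0

[47; 1, 1, 5, 5]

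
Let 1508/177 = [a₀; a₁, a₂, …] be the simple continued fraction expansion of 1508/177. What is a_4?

1508 = 8·177 + 92, so a_0 = 8
177 = 1·92 + 85, so a_1 = 1
92 = 1·85 + 7, so a_2 = 1
85 = 12·7 + 1, so a_3 = 12
7 = 7·1 + 0, so a_4 = 7

7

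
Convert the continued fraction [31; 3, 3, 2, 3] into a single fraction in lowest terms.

Compute successive convergents:
a_0 = 31: 31/1
a_1 = 3: 94/3
a_2 = 3: 313/10
a_3 = 2: 720/23
a_4 = 3: 2473/79

2473/79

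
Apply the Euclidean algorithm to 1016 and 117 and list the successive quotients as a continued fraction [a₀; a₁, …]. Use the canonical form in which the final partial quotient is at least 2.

1016 ÷ 117 → quotient 8, remainder 80
117 ÷ 80 → quotient 1, remainder 37
80 ÷ 37 → quotient 2, remainder 6
37 ÷ 6 → quotient 6, remainder 1
6 ÷ 1 → quotient 6, remainder 0

[8; 1, 2, 6, 6]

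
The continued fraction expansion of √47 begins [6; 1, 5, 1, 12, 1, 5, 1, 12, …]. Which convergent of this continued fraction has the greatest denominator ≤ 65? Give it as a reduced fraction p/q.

48/7

a_0 = 6: 6/1  (≤ bound)
a_1 = 1: 7/1  (≤ bound)
a_2 = 5: 41/6  (≤ bound)
a_3 = 1: 48/7  (≤ bound)
a_4 = 12: 617/90  (> 65, stop)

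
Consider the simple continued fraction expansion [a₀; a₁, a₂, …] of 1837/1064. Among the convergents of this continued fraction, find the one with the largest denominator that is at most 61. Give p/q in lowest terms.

a_0 = 1: 1/1  (≤ bound)
a_1 = 1: 2/1  (≤ bound)
a_2 = 2: 5/3  (≤ bound)
a_3 = 1: 7/4  (≤ bound)
a_4 = 1: 12/7  (≤ bound)
a_5 = 1: 19/11  (≤ bound)
a_6 = 10: 202/117  (> 61, stop)

19/11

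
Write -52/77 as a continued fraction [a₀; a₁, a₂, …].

[-1; 3, 12, 2]

⌊-52/77⌋ = -1, remainder 25
⌊77/25⌋ = 3, remainder 2
⌊25/2⌋ = 12, remainder 1
⌊2/1⌋ = 2, remainder 0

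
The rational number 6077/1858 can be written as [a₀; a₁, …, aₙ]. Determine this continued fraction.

Run the Euclidean algorithm, recording each quotient:
6077 ÷ 1858 → quotient 3, remainder 503
1858 ÷ 503 → quotient 3, remainder 349
503 ÷ 349 → quotient 1, remainder 154
349 ÷ 154 → quotient 2, remainder 41
154 ÷ 41 → quotient 3, remainder 31
41 ÷ 31 → quotient 1, remainder 10
31 ÷ 10 → quotient 3, remainder 1
10 ÷ 1 → quotient 10, remainder 0

[3; 3, 1, 2, 3, 1, 3, 10]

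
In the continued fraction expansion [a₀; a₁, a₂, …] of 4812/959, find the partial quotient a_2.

Repeatedly divide and take the remainder:
4812 ÷ 959 → quotient 5, remainder 17
959 ÷ 17 → quotient 56, remainder 7
17 ÷ 7 → quotient 2, remainder 3

2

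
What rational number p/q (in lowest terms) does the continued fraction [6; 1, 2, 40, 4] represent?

3248/487

Start with 4.
40 + 1/(4/1) = 40 + 1/4 = 161/4
2 + 1/(161/4) = 2 + 4/161 = 326/161
1 + 1/(326/161) = 1 + 161/326 = 487/326
6 + 1/(487/326) = 6 + 326/487 = 3248/487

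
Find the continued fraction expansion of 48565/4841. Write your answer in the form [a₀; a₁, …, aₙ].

[10; 31, 4, 3, 3, 1, 2]

48565 = 10·4841 + 155, so a_0 = 10
4841 = 31·155 + 36, so a_1 = 31
155 = 4·36 + 11, so a_2 = 4
36 = 3·11 + 3, so a_3 = 3
11 = 3·3 + 2, so a_4 = 3
3 = 1·2 + 1, so a_5 = 1
2 = 2·1 + 0, so a_6 = 2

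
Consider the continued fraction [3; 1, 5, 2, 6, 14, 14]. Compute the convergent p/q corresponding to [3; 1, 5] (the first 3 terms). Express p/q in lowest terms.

23/6

a_0 = 3: 3/1
a_1 = 1: 4/1
a_2 = 5: 23/6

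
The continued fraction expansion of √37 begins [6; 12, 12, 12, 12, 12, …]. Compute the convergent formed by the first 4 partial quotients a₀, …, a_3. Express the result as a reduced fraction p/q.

Start with 12.
12 + 1/(12/1) = 12 + 1/12 = 145/12
12 + 1/(145/12) = 12 + 12/145 = 1752/145
6 + 1/(1752/145) = 6 + 145/1752 = 10657/1752

10657/1752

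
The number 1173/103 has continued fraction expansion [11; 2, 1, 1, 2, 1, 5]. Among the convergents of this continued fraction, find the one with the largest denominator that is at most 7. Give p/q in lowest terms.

a_0 = 11: 11/1  (≤ bound)
a_1 = 2: 23/2  (≤ bound)
a_2 = 1: 34/3  (≤ bound)
a_3 = 1: 57/5  (≤ bound)
a_4 = 2: 148/13  (> 7, stop)

57/5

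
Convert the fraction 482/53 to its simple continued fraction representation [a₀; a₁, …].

[9; 10, 1, 1, 2]

482 = 9·53 + 5, so a_0 = 9
53 = 10·5 + 3, so a_1 = 10
5 = 1·3 + 2, so a_2 = 1
3 = 1·2 + 1, so a_3 = 1
2 = 2·1 + 0, so a_4 = 2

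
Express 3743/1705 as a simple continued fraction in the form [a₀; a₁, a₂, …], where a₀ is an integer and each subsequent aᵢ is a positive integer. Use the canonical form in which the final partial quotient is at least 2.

⌊3743/1705⌋ = 2, remainder 333
⌊1705/333⌋ = 5, remainder 40
⌊333/40⌋ = 8, remainder 13
⌊40/13⌋ = 3, remainder 1
⌊13/1⌋ = 13, remainder 0

[2; 5, 8, 3, 13]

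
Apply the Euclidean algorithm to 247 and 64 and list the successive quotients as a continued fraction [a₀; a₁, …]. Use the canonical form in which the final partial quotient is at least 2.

Apply division with remainder until the remainder is 0:
247 = 3·64 + 55, so a_0 = 3
64 = 1·55 + 9, so a_1 = 1
55 = 6·9 + 1, so a_2 = 6
9 = 9·1 + 0, so a_3 = 9

[3; 1, 6, 9]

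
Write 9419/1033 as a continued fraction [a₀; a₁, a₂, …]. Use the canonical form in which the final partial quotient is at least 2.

[9; 8, 2, 7, 8]

⌊9419/1033⌋ = 9, remainder 122
⌊1033/122⌋ = 8, remainder 57
⌊122/57⌋ = 2, remainder 8
⌊57/8⌋ = 7, remainder 1
⌊8/1⌋ = 8, remainder 0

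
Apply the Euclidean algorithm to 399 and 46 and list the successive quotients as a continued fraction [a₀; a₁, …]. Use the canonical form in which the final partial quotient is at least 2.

[8; 1, 2, 15]

399 ÷ 46 → quotient 8, remainder 31
46 ÷ 31 → quotient 1, remainder 15
31 ÷ 15 → quotient 2, remainder 1
15 ÷ 1 → quotient 15, remainder 0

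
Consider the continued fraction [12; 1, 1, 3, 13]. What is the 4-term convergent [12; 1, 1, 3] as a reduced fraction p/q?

88/7

Start with 3.
1 + 1/(3/1) = 1 + 1/3 = 4/3
1 + 1/(4/3) = 1 + 3/4 = 7/4
12 + 1/(7/4) = 12 + 4/7 = 88/7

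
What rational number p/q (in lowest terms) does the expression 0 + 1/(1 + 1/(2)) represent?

2/3

Start with 2.
1 + 1/(2/1) = 1 + 1/2 = 3/2
0 + 1/(3/2) = 0 + 2/3 = 2/3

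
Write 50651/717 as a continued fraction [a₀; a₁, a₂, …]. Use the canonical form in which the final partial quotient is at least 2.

⌊50651/717⌋ = 70, remainder 461
⌊717/461⌋ = 1, remainder 256
⌊461/256⌋ = 1, remainder 205
⌊256/205⌋ = 1, remainder 51
⌊205/51⌋ = 4, remainder 1
⌊51/1⌋ = 51, remainder 0

[70; 1, 1, 1, 4, 51]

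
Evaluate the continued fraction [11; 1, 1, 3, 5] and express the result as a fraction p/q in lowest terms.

Start with 5.
3 + 1/(5/1) = 3 + 1/5 = 16/5
1 + 1/(16/5) = 1 + 5/16 = 21/16
1 + 1/(21/16) = 1 + 16/21 = 37/21
11 + 1/(37/21) = 11 + 21/37 = 428/37

428/37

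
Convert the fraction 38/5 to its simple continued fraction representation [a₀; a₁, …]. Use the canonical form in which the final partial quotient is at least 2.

[7; 1, 1, 2]

Apply division with remainder until the remainder is 0:
38 ÷ 5 → quotient 7, remainder 3
5 ÷ 3 → quotient 1, remainder 2
3 ÷ 2 → quotient 1, remainder 1
2 ÷ 1 → quotient 2, remainder 0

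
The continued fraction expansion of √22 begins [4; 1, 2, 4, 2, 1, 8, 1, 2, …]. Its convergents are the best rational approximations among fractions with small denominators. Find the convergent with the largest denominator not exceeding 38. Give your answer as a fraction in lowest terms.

List convergents until the denominator exceeds the bound:
a_0 = 4: 4/1  (≤ bound)
a_1 = 1: 5/1  (≤ bound)
a_2 = 2: 14/3  (≤ bound)
a_3 = 4: 61/13  (≤ bound)
a_4 = 2: 136/29  (≤ bound)
a_5 = 1: 197/42  (> 38, stop)

136/29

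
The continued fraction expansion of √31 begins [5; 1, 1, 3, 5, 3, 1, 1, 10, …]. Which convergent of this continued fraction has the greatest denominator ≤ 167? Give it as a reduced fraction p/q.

863/155

List convergents until the denominator exceeds the bound:
a_0 = 5: 5/1  (≤ bound)
a_1 = 1: 6/1  (≤ bound)
a_2 = 1: 11/2  (≤ bound)
a_3 = 3: 39/7  (≤ bound)
a_4 = 5: 206/37  (≤ bound)
a_5 = 3: 657/118  (≤ bound)
a_6 = 1: 863/155  (≤ bound)
a_7 = 1: 1520/273  (> 167, stop)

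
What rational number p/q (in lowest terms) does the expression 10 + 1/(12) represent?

Start with 12.
10 + 1/(12/1) = 10 + 1/12 = 121/12

121/12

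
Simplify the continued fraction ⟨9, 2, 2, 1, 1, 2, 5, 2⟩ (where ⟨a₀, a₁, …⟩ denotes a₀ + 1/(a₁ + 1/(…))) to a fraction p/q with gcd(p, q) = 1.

Start with 2.
5 + 1/(2/1) = 5 + 1/2 = 11/2
2 + 1/(11/2) = 2 + 2/11 = 24/11
1 + 1/(24/11) = 1 + 11/24 = 35/24
1 + 1/(35/24) = 1 + 24/35 = 59/35
2 + 1/(59/35) = 2 + 35/59 = 153/59
2 + 1/(153/59) = 2 + 59/153 = 365/153
9 + 1/(365/153) = 9 + 153/365 = 3438/365

3438/365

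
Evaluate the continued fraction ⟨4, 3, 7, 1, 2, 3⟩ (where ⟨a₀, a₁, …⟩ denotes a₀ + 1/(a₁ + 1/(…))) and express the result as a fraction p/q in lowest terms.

1041/241

Start with 3.
2 + 1/(3/1) = 2 + 1/3 = 7/3
1 + 1/(7/3) = 1 + 3/7 = 10/7
7 + 1/(10/7) = 7 + 7/10 = 77/10
3 + 1/(77/10) = 3 + 10/77 = 241/77
4 + 1/(241/77) = 4 + 77/241 = 1041/241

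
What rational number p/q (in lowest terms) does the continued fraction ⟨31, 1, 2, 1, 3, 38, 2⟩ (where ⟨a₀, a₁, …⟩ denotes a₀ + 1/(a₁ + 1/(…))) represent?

a_0 = 31: 31/1
a_1 = 1: 32/1
a_2 = 2: 95/3
a_3 = 1: 127/4
a_4 = 3: 476/15
a_5 = 38: 18215/574
a_6 = 2: 36906/1163

36906/1163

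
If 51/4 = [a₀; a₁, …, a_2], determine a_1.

51 = 12·4 + 3, so a_0 = 12
4 = 1·3 + 1, so a_1 = 1

1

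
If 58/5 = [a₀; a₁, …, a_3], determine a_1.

1

58 ÷ 5 → quotient 11, remainder 3
5 ÷ 3 → quotient 1, remainder 2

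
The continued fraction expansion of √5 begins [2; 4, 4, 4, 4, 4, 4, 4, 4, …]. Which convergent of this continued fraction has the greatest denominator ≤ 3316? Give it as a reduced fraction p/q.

List convergents until the denominator exceeds the bound:
a_0 = 2: 2/1  (≤ bound)
a_1 = 4: 9/4  (≤ bound)
a_2 = 4: 38/17  (≤ bound)
a_3 = 4: 161/72  (≤ bound)
a_4 = 4: 682/305  (≤ bound)
a_5 = 4: 2889/1292  (≤ bound)
a_6 = 4: 12238/5473  (> 3316, stop)

2889/1292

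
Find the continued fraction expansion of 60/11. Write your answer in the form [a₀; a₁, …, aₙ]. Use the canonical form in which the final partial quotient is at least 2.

[5; 2, 5]

60 ÷ 11 → quotient 5, remainder 5
11 ÷ 5 → quotient 2, remainder 1
5 ÷ 1 → quotient 5, remainder 0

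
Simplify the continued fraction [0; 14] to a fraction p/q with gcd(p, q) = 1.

a_0 = 0: 0/1
a_1 = 14: 1/14

1/14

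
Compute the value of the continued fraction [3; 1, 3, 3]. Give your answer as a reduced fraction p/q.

Start with 3.
3 + 1/(3/1) = 3 + 1/3 = 10/3
1 + 1/(10/3) = 1 + 3/10 = 13/10
3 + 1/(13/10) = 3 + 10/13 = 49/13

49/13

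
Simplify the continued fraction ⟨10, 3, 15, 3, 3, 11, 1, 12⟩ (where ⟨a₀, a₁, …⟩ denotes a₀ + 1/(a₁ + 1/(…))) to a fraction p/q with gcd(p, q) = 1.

769593/74528

a_0 = 10: 10/1
a_1 = 3: 31/3
a_2 = 15: 475/46
a_3 = 3: 1456/141
a_4 = 3: 4843/469
a_5 = 11: 54729/5300
a_6 = 1: 59572/5769
a_7 = 12: 769593/74528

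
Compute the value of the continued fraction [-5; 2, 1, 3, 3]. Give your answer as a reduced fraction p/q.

Work from the innermost term outward:
Start with 3.
3 + 1/(3/1) = 3 + 1/3 = 10/3
1 + 1/(10/3) = 1 + 3/10 = 13/10
2 + 1/(13/10) = 2 + 10/13 = 36/13
-5 + 1/(36/13) = -5 + 13/36 = -167/36

-167/36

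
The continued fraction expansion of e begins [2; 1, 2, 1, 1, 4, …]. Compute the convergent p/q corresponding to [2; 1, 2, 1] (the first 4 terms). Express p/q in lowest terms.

a_0 = 2: 2/1
a_1 = 1: 3/1
a_2 = 2: 8/3
a_3 = 1: 11/4

11/4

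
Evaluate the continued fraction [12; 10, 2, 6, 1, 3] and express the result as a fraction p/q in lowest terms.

Start with 3.
1 + 1/(3/1) = 1 + 1/3 = 4/3
6 + 1/(4/3) = 6 + 3/4 = 27/4
2 + 1/(27/4) = 2 + 4/27 = 58/27
10 + 1/(58/27) = 10 + 27/58 = 607/58
12 + 1/(607/58) = 12 + 58/607 = 7342/607

7342/607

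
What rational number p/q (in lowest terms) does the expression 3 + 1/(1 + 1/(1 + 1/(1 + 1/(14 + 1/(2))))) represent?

a_0 = 3: 3/1
a_1 = 1: 4/1
a_2 = 1: 7/2
a_3 = 1: 11/3
a_4 = 14: 161/44
a_5 = 2: 333/91

333/91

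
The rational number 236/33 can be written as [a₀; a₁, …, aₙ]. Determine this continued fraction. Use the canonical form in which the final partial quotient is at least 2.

[7; 6, 1, 1, 2]

Run the Euclidean algorithm, recording each quotient:
236 ÷ 33 → quotient 7, remainder 5
33 ÷ 5 → quotient 6, remainder 3
5 ÷ 3 → quotient 1, remainder 2
3 ÷ 2 → quotient 1, remainder 1
2 ÷ 1 → quotient 2, remainder 0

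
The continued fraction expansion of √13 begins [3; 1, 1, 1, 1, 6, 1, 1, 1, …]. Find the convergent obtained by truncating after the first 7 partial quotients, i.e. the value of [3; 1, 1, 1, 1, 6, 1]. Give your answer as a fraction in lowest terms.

137/38

Start with 1.
6 + 1/(1/1) = 6 + 1/1 = 7/1
1 + 1/(7/1) = 1 + 1/7 = 8/7
1 + 1/(8/7) = 1 + 7/8 = 15/8
1 + 1/(15/8) = 1 + 8/15 = 23/15
1 + 1/(23/15) = 1 + 15/23 = 38/23
3 + 1/(38/23) = 3 + 23/38 = 137/38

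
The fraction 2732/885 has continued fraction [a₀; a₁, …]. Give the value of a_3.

38

2732 = 3·885 + 77, so a_0 = 3
885 = 11·77 + 38, so a_1 = 11
77 = 2·38 + 1, so a_2 = 2
38 = 38·1 + 0, so a_3 = 38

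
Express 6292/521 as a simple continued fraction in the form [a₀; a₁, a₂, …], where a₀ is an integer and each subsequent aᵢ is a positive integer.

[12; 13, 40]

6292 = 12·521 + 40, so a_0 = 12
521 = 13·40 + 1, so a_1 = 13
40 = 40·1 + 0, so a_2 = 40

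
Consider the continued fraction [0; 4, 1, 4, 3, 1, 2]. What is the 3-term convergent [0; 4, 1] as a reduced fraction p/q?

1/5

a_0 = 0: 0/1
a_1 = 4: 1/4
a_2 = 1: 1/5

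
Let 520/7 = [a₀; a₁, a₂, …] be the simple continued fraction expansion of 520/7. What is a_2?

2

Apply division with remainder until the remainder is 0:
520 ÷ 7 → quotient 74, remainder 2
7 ÷ 2 → quotient 3, remainder 1
2 ÷ 1 → quotient 2, remainder 0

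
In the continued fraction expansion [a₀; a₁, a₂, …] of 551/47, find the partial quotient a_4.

1

⌊551/47⌋ = 11, remainder 34
⌊47/34⌋ = 1, remainder 13
⌊34/13⌋ = 2, remainder 8
⌊13/8⌋ = 1, remainder 5
⌊8/5⌋ = 1, remainder 3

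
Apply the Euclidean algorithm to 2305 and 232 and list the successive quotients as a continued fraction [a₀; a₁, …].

2305 ÷ 232 → quotient 9, remainder 217
232 ÷ 217 → quotient 1, remainder 15
217 ÷ 15 → quotient 14, remainder 7
15 ÷ 7 → quotient 2, remainder 1
7 ÷ 1 → quotient 7, remainder 0

[9; 1, 14, 2, 7]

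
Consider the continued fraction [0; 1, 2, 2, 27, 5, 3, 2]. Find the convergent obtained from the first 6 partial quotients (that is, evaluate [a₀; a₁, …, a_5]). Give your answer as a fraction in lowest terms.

Compute successive convergents:
a_0 = 0: 0/1
a_1 = 1: 1/1
a_2 = 2: 2/3
a_3 = 2: 5/7
a_4 = 27: 137/192
a_5 = 5: 690/967

690/967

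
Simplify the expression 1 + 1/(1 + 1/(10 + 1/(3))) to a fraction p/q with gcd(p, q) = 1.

Work from the innermost term outward:
Start with 3.
10 + 1/(3/1) = 10 + 1/3 = 31/3
1 + 1/(31/3) = 1 + 3/31 = 34/31
1 + 1/(34/31) = 1 + 31/34 = 65/34

65/34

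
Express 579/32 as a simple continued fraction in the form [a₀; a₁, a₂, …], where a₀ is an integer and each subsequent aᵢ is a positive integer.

Repeatedly divide and take the remainder:
⌊579/32⌋ = 18, remainder 3
⌊32/3⌋ = 10, remainder 2
⌊3/2⌋ = 1, remainder 1
⌊2/1⌋ = 2, remainder 0

[18; 10, 1, 2]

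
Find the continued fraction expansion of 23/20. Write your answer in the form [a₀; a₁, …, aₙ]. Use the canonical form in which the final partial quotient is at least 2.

[1; 6, 1, 2]

Apply division with remainder until the remainder is 0:
23 = 1·20 + 3, so a_0 = 1
20 = 6·3 + 2, so a_1 = 6
3 = 1·2 + 1, so a_2 = 1
2 = 2·1 + 0, so a_3 = 2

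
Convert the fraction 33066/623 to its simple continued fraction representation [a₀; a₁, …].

33066 ÷ 623 → quotient 53, remainder 47
623 ÷ 47 → quotient 13, remainder 12
47 ÷ 12 → quotient 3, remainder 11
12 ÷ 11 → quotient 1, remainder 1
11 ÷ 1 → quotient 11, remainder 0

[53; 13, 3, 1, 11]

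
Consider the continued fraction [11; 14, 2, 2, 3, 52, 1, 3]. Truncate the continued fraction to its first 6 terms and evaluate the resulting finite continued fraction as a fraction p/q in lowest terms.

141821/12812

a_0 = 11: 11/1
a_1 = 14: 155/14
a_2 = 2: 321/29
a_3 = 2: 797/72
a_4 = 3: 2712/245
a_5 = 52: 141821/12812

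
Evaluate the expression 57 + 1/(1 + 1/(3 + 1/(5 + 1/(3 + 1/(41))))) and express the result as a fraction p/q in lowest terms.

Start with 41.
3 + 1/(41/1) = 3 + 1/41 = 124/41
5 + 1/(124/41) = 5 + 41/124 = 661/124
3 + 1/(661/124) = 3 + 124/661 = 2107/661
1 + 1/(2107/661) = 1 + 661/2107 = 2768/2107
57 + 1/(2768/2107) = 57 + 2107/2768 = 159883/2768

159883/2768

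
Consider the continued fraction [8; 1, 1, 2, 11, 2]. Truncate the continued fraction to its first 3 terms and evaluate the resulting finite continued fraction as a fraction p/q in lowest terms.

Compute successive convergents:
a_0 = 8: 8/1
a_1 = 1: 9/1
a_2 = 1: 17/2

17/2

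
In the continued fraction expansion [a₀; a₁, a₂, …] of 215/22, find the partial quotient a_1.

215 = 9·22 + 17, so a_0 = 9
22 = 1·17 + 5, so a_1 = 1

1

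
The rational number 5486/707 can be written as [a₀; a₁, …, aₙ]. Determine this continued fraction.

⌊5486/707⌋ = 7, remainder 537
⌊707/537⌋ = 1, remainder 170
⌊537/170⌋ = 3, remainder 27
⌊170/27⌋ = 6, remainder 8
⌊27/8⌋ = 3, remainder 3
⌊8/3⌋ = 2, remainder 2
⌊3/2⌋ = 1, remainder 1
⌊2/1⌋ = 2, remainder 0

[7; 1, 3, 6, 3, 2, 1, 2]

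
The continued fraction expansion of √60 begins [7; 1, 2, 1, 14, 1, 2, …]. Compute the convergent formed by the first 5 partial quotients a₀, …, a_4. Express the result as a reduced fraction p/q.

a_0 = 7: 7/1
a_1 = 1: 8/1
a_2 = 2: 23/3
a_3 = 1: 31/4
a_4 = 14: 457/59

457/59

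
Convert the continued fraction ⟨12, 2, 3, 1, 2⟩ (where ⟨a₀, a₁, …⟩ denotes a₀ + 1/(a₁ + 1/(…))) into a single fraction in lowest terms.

311/25

Start with 2.
1 + 1/(2/1) = 1 + 1/2 = 3/2
3 + 1/(3/2) = 3 + 2/3 = 11/3
2 + 1/(11/3) = 2 + 3/11 = 25/11
12 + 1/(25/11) = 12 + 11/25 = 311/25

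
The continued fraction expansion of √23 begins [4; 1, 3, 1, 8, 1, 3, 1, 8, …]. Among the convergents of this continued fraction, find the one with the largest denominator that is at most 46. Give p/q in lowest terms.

a_0 = 4: 4/1  (≤ bound)
a_1 = 1: 5/1  (≤ bound)
a_2 = 3: 19/4  (≤ bound)
a_3 = 1: 24/5  (≤ bound)
a_4 = 8: 211/44  (≤ bound)
a_5 = 1: 235/49  (> 46, stop)

211/44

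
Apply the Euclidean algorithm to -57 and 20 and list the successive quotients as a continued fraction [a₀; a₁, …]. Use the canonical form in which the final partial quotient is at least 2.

[-3; 6, 1, 2]

Run the Euclidean algorithm, recording each quotient:
-57 ÷ 20 → quotient -3, remainder 3
20 ÷ 3 → quotient 6, remainder 2
3 ÷ 2 → quotient 1, remainder 1
2 ÷ 1 → quotient 2, remainder 0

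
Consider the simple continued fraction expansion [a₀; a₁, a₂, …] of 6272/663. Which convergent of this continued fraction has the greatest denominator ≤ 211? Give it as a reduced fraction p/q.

a_0 = 9: 9/1  (≤ bound)
a_1 = 2: 19/2  (≤ bound)
a_2 = 5: 104/11  (≤ bound)
a_3 = 1: 123/13  (≤ bound)
a_4 = 3: 473/50  (≤ bound)
a_5 = 13: 6272/663  (> 211, stop)

473/50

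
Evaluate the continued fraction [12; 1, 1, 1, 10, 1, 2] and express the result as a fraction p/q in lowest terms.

1291/102

Start with 2.
1 + 1/(2/1) = 1 + 1/2 = 3/2
10 + 1/(3/2) = 10 + 2/3 = 32/3
1 + 1/(32/3) = 1 + 3/32 = 35/32
1 + 1/(35/32) = 1 + 32/35 = 67/35
1 + 1/(67/35) = 1 + 35/67 = 102/67
12 + 1/(102/67) = 12 + 67/102 = 1291/102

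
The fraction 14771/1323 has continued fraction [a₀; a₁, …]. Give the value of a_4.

1

Run the Euclidean algorithm, recording each quotient:
14771 = 11·1323 + 218, so a_0 = 11
1323 = 6·218 + 15, so a_1 = 6
218 = 14·15 + 8, so a_2 = 14
15 = 1·8 + 7, so a_3 = 1
8 = 1·7 + 1, so a_4 = 1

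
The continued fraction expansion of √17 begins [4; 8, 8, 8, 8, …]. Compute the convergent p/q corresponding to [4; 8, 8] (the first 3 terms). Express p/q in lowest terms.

Start with 8.
8 + 1/(8/1) = 8 + 1/8 = 65/8
4 + 1/(65/8) = 4 + 8/65 = 268/65

268/65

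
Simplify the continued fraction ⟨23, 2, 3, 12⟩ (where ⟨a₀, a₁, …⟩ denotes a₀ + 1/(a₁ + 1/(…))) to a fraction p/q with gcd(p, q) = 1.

2015/86

Start with 12.
3 + 1/(12/1) = 3 + 1/12 = 37/12
2 + 1/(37/12) = 2 + 12/37 = 86/37
23 + 1/(86/37) = 23 + 37/86 = 2015/86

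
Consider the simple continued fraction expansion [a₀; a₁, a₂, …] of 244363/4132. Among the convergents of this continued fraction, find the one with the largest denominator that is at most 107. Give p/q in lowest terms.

List convergents until the denominator exceeds the bound:
a_0 = 59: 59/1  (≤ bound)
a_1 = 7: 414/7  (≤ bound)
a_2 = 5: 2129/36  (≤ bound)
a_3 = 2: 4672/79  (≤ bound)
a_4 = 1: 6801/115  (> 107, stop)

4672/79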